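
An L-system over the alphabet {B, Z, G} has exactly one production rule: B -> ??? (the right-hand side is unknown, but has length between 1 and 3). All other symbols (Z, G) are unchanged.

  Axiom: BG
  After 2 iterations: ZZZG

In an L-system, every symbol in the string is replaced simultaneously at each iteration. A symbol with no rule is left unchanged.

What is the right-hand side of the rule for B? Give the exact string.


Answer: ZZZ

Derivation:
Trying B -> ZZZ:
  Step 0: BG
  Step 1: ZZZG
  Step 2: ZZZG
Matches the given result.


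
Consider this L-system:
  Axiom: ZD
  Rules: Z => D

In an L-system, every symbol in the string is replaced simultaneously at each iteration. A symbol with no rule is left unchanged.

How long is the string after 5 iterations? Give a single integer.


Answer: 2

Derivation:
Step 0: length = 2
Step 1: length = 2
Step 2: length = 2
Step 3: length = 2
Step 4: length = 2
Step 5: length = 2


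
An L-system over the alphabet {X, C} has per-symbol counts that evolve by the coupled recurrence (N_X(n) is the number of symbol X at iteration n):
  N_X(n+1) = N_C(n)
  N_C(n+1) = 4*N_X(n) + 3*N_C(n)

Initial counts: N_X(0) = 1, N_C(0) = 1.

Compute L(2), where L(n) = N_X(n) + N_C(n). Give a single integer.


Answer: 32

Derivation:
Step 0: N_X=1, N_C=1, L=2
Step 1: N_X=1, N_C=7, L=8
Step 2: N_X=7, N_C=25, L=32


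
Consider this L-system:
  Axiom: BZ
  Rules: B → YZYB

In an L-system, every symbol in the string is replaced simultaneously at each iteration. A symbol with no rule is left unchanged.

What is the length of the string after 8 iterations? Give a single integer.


Answer: 26

Derivation:
Step 0: length = 2
Step 1: length = 5
Step 2: length = 8
Step 3: length = 11
Step 4: length = 14
Step 5: length = 17
Step 6: length = 20
Step 7: length = 23
Step 8: length = 26


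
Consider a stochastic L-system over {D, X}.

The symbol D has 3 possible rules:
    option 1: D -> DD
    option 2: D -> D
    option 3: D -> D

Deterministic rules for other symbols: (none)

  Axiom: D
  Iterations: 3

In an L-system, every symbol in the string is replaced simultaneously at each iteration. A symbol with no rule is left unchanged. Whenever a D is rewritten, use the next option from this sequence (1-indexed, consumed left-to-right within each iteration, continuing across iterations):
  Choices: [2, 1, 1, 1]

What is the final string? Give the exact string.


Step 0: D
Step 1: D  (used choices [2])
Step 2: DD  (used choices [1])
Step 3: DDDD  (used choices [1, 1])

Answer: DDDD


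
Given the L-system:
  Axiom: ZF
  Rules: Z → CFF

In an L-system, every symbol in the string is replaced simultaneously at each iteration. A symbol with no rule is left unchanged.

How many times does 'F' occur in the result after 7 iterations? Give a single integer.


Answer: 3

Derivation:
Step 0: ZF  (1 'F')
Step 1: CFFF  (3 'F')
Step 2: CFFF  (3 'F')
Step 3: CFFF  (3 'F')
Step 4: CFFF  (3 'F')
Step 5: CFFF  (3 'F')
Step 6: CFFF  (3 'F')
Step 7: CFFF  (3 'F')


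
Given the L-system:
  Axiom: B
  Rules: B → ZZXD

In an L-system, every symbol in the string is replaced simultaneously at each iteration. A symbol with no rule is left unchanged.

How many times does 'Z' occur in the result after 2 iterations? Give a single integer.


Answer: 2

Derivation:
Step 0: B  (0 'Z')
Step 1: ZZXD  (2 'Z')
Step 2: ZZXD  (2 'Z')


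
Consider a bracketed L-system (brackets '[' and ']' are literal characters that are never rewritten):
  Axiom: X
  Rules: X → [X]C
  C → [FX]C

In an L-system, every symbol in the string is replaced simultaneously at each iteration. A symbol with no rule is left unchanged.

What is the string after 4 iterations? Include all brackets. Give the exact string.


Answer: [[[[X]C][FX]C][F[X]C][FX]C][F[[X]C][FX]C][F[X]C][FX]C

Derivation:
Step 0: X
Step 1: [X]C
Step 2: [[X]C][FX]C
Step 3: [[[X]C][FX]C][F[X]C][FX]C
Step 4: [[[[X]C][FX]C][F[X]C][FX]C][F[[X]C][FX]C][F[X]C][FX]C


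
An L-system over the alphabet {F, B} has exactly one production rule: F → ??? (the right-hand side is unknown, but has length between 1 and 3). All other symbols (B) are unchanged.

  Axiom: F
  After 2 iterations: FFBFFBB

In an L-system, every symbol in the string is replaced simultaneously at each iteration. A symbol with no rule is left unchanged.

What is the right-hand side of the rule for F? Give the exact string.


Trying F → FFB:
  Step 0: F
  Step 1: FFB
  Step 2: FFBFFBB
Matches the given result.

Answer: FFB


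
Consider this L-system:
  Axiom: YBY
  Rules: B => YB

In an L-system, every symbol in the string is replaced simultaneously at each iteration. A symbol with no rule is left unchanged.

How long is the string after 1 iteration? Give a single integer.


Step 0: length = 3
Step 1: length = 4

Answer: 4


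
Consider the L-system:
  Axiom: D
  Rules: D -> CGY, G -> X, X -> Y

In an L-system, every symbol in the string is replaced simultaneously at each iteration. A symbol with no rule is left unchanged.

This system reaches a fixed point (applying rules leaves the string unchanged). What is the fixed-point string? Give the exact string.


Step 0: D
Step 1: CGY
Step 2: CXY
Step 3: CYY
Step 4: CYY  (unchanged — fixed point at step 3)

Answer: CYY


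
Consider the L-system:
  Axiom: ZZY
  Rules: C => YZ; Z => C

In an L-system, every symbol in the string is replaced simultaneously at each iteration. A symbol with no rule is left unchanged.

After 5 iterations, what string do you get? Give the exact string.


Step 0: ZZY
Step 1: CCY
Step 2: YZYZY
Step 3: YCYCY
Step 4: YYZYYZY
Step 5: YYCYYCY

Answer: YYCYYCY


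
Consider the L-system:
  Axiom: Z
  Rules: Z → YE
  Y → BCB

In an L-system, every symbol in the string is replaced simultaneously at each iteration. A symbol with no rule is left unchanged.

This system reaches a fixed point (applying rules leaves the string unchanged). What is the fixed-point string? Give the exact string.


Answer: BCBE

Derivation:
Step 0: Z
Step 1: YE
Step 2: BCBE
Step 3: BCBE  (unchanged — fixed point at step 2)


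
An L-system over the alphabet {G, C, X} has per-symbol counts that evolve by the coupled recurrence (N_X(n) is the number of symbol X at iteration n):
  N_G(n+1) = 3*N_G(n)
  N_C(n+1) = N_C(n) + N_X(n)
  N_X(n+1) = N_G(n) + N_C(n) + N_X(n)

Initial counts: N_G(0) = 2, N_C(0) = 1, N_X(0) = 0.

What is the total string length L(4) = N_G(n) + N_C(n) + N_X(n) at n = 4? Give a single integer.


Answer: 308

Derivation:
Step 0: N_G=2, N_C=1, N_X=0, L=3
Step 1: N_G=6, N_C=1, N_X=3, L=10
Step 2: N_G=18, N_C=4, N_X=10, L=32
Step 3: N_G=54, N_C=14, N_X=32, L=100
Step 4: N_G=162, N_C=46, N_X=100, L=308


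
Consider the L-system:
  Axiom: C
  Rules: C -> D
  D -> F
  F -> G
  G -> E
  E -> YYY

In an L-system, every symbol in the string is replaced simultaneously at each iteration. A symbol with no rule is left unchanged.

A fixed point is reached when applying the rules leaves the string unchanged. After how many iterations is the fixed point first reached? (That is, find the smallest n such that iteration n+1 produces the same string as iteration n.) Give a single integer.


Step 0: C
Step 1: D
Step 2: F
Step 3: G
Step 4: E
Step 5: YYY
Step 6: YYY  (unchanged — fixed point at step 5)

Answer: 5


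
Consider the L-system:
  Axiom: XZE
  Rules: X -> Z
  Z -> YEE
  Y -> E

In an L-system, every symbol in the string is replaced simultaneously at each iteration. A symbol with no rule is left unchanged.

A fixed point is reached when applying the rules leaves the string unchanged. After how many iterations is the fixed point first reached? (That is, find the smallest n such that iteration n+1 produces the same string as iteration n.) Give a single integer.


Step 0: XZE
Step 1: ZYEEE
Step 2: YEEEEEE
Step 3: EEEEEEE
Step 4: EEEEEEE  (unchanged — fixed point at step 3)

Answer: 3


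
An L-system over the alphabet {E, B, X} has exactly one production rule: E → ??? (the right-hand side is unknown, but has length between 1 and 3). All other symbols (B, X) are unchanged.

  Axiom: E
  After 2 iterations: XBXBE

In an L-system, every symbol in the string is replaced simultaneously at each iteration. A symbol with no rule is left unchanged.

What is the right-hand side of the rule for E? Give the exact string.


Trying E → XBE:
  Step 0: E
  Step 1: XBE
  Step 2: XBXBE
Matches the given result.

Answer: XBE


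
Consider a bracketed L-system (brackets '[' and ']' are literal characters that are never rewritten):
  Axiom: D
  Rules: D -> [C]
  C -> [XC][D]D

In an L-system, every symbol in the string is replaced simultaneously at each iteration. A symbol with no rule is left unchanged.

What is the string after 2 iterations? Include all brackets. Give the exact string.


Answer: [[XC][D]D]

Derivation:
Step 0: D
Step 1: [C]
Step 2: [[XC][D]D]


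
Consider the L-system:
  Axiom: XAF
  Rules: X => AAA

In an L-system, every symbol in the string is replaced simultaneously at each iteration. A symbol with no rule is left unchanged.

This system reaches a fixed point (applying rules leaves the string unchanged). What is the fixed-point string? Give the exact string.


Answer: AAAAF

Derivation:
Step 0: XAF
Step 1: AAAAF
Step 2: AAAAF  (unchanged — fixed point at step 1)


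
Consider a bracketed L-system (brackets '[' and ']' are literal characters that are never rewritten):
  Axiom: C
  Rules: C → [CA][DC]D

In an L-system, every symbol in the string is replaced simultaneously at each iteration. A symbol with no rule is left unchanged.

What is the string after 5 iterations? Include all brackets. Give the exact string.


Step 0: C
Step 1: [CA][DC]D
Step 2: [[CA][DC]DA][D[CA][DC]D]D
Step 3: [[[CA][DC]DA][D[CA][DC]D]DA][D[[CA][DC]DA][D[CA][DC]D]D]D
Step 4: [[[[CA][DC]DA][D[CA][DC]D]DA][D[[CA][DC]DA][D[CA][DC]D]D]DA][D[[[CA][DC]DA][D[CA][DC]D]DA][D[[CA][DC]DA][D[CA][DC]D]D]D]D
Step 5: [[[[[CA][DC]DA][D[CA][DC]D]DA][D[[CA][DC]DA][D[CA][DC]D]D]DA][D[[[CA][DC]DA][D[CA][DC]D]DA][D[[CA][DC]DA][D[CA][DC]D]D]D]DA][D[[[[CA][DC]DA][D[CA][DC]D]DA][D[[CA][DC]DA][D[CA][DC]D]D]DA][D[[[CA][DC]DA][D[CA][DC]D]DA][D[[CA][DC]DA][D[CA][DC]D]D]D]D]D

Answer: [[[[[CA][DC]DA][D[CA][DC]D]DA][D[[CA][DC]DA][D[CA][DC]D]D]DA][D[[[CA][DC]DA][D[CA][DC]D]DA][D[[CA][DC]DA][D[CA][DC]D]D]D]DA][D[[[[CA][DC]DA][D[CA][DC]D]DA][D[[CA][DC]DA][D[CA][DC]D]D]DA][D[[[CA][DC]DA][D[CA][DC]D]DA][D[[CA][DC]DA][D[CA][DC]D]D]D]D]D


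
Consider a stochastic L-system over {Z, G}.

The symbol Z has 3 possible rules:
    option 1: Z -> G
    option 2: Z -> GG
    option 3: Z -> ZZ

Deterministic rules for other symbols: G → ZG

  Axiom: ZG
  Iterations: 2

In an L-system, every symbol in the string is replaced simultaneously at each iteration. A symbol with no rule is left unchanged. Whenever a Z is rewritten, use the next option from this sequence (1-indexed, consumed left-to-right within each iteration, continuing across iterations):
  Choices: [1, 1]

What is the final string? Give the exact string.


Step 0: ZG
Step 1: GZG  (used choices [1])
Step 2: ZGGZG  (used choices [1])

Answer: ZGGZG


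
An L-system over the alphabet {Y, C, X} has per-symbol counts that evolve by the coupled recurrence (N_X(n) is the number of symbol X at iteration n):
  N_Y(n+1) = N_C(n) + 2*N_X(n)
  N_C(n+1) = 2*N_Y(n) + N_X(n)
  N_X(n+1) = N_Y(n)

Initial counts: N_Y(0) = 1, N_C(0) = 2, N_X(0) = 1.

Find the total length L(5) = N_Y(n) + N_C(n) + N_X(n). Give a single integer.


Step 0: N_Y=1, N_C=2, N_X=1, L=4
Step 1: N_Y=4, N_C=3, N_X=1, L=8
Step 2: N_Y=5, N_C=9, N_X=4, L=18
Step 3: N_Y=17, N_C=14, N_X=5, L=36
Step 4: N_Y=24, N_C=39, N_X=17, L=80
Step 5: N_Y=73, N_C=65, N_X=24, L=162

Answer: 162


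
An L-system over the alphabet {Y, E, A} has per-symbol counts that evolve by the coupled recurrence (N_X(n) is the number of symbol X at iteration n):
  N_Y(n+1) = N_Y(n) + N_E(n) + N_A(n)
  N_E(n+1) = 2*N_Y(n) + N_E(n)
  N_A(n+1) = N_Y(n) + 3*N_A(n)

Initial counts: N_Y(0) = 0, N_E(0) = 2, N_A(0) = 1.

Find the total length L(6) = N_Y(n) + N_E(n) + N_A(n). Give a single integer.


Step 0: N_Y=0, N_E=2, N_A=1, L=3
Step 1: N_Y=3, N_E=2, N_A=3, L=8
Step 2: N_Y=8, N_E=8, N_A=12, L=28
Step 3: N_Y=28, N_E=24, N_A=44, L=96
Step 4: N_Y=96, N_E=80, N_A=160, L=336
Step 5: N_Y=336, N_E=272, N_A=576, L=1184
Step 6: N_Y=1184, N_E=944, N_A=2064, L=4192

Answer: 4192


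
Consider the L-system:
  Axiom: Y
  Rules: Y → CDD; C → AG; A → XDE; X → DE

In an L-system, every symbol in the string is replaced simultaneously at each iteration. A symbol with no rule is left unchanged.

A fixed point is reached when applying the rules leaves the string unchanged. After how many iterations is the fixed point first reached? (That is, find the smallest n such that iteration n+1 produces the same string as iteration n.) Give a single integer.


Answer: 4

Derivation:
Step 0: Y
Step 1: CDD
Step 2: AGDD
Step 3: XDEGDD
Step 4: DEDEGDD
Step 5: DEDEGDD  (unchanged — fixed point at step 4)


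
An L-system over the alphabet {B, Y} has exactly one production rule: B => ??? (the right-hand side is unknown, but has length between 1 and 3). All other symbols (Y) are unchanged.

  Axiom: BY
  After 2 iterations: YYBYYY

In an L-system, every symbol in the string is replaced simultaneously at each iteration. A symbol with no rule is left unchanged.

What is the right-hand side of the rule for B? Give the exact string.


Answer: YBY

Derivation:
Trying B => YBY:
  Step 0: BY
  Step 1: YBYY
  Step 2: YYBYYY
Matches the given result.


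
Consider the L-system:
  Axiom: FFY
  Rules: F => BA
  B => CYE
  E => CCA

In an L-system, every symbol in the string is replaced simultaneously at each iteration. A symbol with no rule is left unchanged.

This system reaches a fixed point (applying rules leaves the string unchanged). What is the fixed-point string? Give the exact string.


Step 0: FFY
Step 1: BABAY
Step 2: CYEACYEAY
Step 3: CYCCAACYCCAAY
Step 4: CYCCAACYCCAAY  (unchanged — fixed point at step 3)

Answer: CYCCAACYCCAAY


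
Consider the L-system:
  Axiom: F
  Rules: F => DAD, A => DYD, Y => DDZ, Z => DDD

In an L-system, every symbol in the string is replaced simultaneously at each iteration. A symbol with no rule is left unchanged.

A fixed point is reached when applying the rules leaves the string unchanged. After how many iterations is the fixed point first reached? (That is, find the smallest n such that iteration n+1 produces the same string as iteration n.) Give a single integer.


Answer: 4

Derivation:
Step 0: F
Step 1: DAD
Step 2: DDYDD
Step 3: DDDDZDD
Step 4: DDDDDDDDD
Step 5: DDDDDDDDD  (unchanged — fixed point at step 4)


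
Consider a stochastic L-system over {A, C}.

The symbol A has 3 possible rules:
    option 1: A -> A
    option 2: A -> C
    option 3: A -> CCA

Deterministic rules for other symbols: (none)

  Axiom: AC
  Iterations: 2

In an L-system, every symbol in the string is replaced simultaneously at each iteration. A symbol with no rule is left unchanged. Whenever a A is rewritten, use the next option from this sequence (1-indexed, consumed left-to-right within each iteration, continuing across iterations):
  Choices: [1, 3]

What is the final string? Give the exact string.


Answer: CCAC

Derivation:
Step 0: AC
Step 1: AC  (used choices [1])
Step 2: CCAC  (used choices [3])


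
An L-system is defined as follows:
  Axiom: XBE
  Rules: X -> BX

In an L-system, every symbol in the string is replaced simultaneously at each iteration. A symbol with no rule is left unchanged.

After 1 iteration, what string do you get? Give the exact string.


Answer: BXBE

Derivation:
Step 0: XBE
Step 1: BXBE


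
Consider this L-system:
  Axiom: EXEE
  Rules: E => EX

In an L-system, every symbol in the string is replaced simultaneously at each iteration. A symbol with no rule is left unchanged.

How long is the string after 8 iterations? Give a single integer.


Answer: 28

Derivation:
Step 0: length = 4
Step 1: length = 7
Step 2: length = 10
Step 3: length = 13
Step 4: length = 16
Step 5: length = 19
Step 6: length = 22
Step 7: length = 25
Step 8: length = 28


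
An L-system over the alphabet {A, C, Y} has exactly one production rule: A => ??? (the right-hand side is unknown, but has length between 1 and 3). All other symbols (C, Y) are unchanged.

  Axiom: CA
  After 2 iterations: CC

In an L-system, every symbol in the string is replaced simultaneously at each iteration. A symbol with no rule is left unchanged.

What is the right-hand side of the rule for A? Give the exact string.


Answer: C

Derivation:
Trying A => C:
  Step 0: CA
  Step 1: CC
  Step 2: CC
Matches the given result.


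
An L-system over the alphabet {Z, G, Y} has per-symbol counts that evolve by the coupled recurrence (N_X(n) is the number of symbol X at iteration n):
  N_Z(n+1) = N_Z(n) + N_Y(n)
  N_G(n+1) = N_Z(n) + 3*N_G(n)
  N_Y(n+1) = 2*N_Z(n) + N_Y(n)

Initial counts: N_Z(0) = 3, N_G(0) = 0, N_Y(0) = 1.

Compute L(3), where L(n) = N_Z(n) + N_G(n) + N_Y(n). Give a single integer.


Answer: 113

Derivation:
Step 0: N_Z=3, N_G=0, N_Y=1, L=4
Step 1: N_Z=4, N_G=3, N_Y=7, L=14
Step 2: N_Z=11, N_G=13, N_Y=15, L=39
Step 3: N_Z=26, N_G=50, N_Y=37, L=113


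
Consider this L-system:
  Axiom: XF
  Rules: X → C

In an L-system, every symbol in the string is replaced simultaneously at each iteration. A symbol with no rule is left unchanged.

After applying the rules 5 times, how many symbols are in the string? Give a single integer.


Answer: 2

Derivation:
Step 0: length = 2
Step 1: length = 2
Step 2: length = 2
Step 3: length = 2
Step 4: length = 2
Step 5: length = 2


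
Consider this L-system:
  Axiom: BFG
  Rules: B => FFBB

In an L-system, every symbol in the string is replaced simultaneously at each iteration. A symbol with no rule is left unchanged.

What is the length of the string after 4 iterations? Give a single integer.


Step 0: length = 3
Step 1: length = 6
Step 2: length = 12
Step 3: length = 24
Step 4: length = 48

Answer: 48


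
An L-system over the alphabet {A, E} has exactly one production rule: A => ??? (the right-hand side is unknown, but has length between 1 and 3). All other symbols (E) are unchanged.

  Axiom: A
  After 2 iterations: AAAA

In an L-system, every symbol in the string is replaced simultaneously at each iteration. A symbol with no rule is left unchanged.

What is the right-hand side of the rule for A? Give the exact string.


Trying A => AA:
  Step 0: A
  Step 1: AA
  Step 2: AAAA
Matches the given result.

Answer: AA


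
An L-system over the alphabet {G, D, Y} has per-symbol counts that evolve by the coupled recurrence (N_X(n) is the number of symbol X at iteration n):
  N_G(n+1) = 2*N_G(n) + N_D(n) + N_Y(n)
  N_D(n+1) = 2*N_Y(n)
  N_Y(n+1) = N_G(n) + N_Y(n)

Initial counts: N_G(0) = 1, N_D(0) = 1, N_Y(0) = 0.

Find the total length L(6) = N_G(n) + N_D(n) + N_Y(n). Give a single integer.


Step 0: N_G=1, N_D=1, N_Y=0, L=2
Step 1: N_G=3, N_D=0, N_Y=1, L=4
Step 2: N_G=7, N_D=2, N_Y=4, L=13
Step 3: N_G=20, N_D=8, N_Y=11, L=39
Step 4: N_G=59, N_D=22, N_Y=31, L=112
Step 5: N_G=171, N_D=62, N_Y=90, L=323
Step 6: N_G=494, N_D=180, N_Y=261, L=935

Answer: 935


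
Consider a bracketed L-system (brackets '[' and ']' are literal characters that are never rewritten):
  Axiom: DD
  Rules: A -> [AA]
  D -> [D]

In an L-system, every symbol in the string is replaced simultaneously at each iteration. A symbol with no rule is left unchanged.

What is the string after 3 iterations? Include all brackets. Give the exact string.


Answer: [[[D]]][[[D]]]

Derivation:
Step 0: DD
Step 1: [D][D]
Step 2: [[D]][[D]]
Step 3: [[[D]]][[[D]]]


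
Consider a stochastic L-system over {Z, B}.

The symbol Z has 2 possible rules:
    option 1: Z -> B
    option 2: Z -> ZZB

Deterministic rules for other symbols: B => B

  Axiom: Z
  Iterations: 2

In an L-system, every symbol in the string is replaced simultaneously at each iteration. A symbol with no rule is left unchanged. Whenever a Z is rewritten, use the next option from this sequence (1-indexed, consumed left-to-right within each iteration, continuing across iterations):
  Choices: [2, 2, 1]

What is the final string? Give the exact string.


Step 0: Z
Step 1: ZZB  (used choices [2])
Step 2: ZZBBB  (used choices [2, 1])

Answer: ZZBBB


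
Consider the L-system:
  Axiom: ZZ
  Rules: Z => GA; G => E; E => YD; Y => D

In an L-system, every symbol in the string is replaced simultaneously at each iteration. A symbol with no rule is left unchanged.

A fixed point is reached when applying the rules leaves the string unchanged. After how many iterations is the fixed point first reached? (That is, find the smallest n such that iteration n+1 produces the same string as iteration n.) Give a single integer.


Step 0: ZZ
Step 1: GAGA
Step 2: EAEA
Step 3: YDAYDA
Step 4: DDADDA
Step 5: DDADDA  (unchanged — fixed point at step 4)

Answer: 4


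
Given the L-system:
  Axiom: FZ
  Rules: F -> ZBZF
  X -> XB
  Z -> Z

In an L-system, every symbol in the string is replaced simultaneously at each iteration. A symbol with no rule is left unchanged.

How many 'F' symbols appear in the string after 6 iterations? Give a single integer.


Answer: 1

Derivation:
Step 0: FZ  (1 'F')
Step 1: ZBZFZ  (1 'F')
Step 2: ZBZZBZFZ  (1 'F')
Step 3: ZBZZBZZBZFZ  (1 'F')
Step 4: ZBZZBZZBZZBZFZ  (1 'F')
Step 5: ZBZZBZZBZZBZZBZFZ  (1 'F')
Step 6: ZBZZBZZBZZBZZBZZBZFZ  (1 'F')


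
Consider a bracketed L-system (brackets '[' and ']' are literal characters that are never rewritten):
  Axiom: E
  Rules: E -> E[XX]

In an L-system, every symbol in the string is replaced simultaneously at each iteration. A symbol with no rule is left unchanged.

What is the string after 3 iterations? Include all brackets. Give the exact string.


Answer: E[XX][XX][XX]

Derivation:
Step 0: E
Step 1: E[XX]
Step 2: E[XX][XX]
Step 3: E[XX][XX][XX]


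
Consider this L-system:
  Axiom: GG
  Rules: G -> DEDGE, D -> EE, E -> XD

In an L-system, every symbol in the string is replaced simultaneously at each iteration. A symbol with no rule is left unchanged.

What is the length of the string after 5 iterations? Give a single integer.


Step 0: length = 2
Step 1: length = 10
Step 2: length = 26
Step 3: length = 54
Step 4: length = 98
Step 5: length = 166

Answer: 166


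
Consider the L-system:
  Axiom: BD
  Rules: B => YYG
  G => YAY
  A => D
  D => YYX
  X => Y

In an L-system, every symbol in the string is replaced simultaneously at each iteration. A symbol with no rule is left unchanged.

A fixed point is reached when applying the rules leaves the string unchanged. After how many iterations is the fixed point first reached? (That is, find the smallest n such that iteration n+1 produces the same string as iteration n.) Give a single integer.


Answer: 5

Derivation:
Step 0: BD
Step 1: YYGYYX
Step 2: YYYAYYYY
Step 3: YYYDYYYY
Step 4: YYYYYXYYYY
Step 5: YYYYYYYYYY
Step 6: YYYYYYYYYY  (unchanged — fixed point at step 5)


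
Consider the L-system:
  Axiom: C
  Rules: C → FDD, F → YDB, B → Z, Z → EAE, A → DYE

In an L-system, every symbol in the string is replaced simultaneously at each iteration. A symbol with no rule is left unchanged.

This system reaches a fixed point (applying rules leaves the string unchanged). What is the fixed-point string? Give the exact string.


Step 0: C
Step 1: FDD
Step 2: YDBDD
Step 3: YDZDD
Step 4: YDEAEDD
Step 5: YDEDYEEDD
Step 6: YDEDYEEDD  (unchanged — fixed point at step 5)

Answer: YDEDYEEDD


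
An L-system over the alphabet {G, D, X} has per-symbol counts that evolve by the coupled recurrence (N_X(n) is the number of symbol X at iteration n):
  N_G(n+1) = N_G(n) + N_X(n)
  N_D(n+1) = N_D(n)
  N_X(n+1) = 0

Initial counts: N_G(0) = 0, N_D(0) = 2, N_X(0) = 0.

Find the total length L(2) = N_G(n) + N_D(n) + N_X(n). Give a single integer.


Answer: 2

Derivation:
Step 0: N_G=0, N_D=2, N_X=0, L=2
Step 1: N_G=0, N_D=2, N_X=0, L=2
Step 2: N_G=0, N_D=2, N_X=0, L=2


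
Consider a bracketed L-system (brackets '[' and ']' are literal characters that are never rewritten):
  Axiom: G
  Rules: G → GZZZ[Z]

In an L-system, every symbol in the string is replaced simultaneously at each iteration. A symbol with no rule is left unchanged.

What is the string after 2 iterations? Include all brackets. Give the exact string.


Step 0: G
Step 1: GZZZ[Z]
Step 2: GZZZ[Z]ZZZ[Z]

Answer: GZZZ[Z]ZZZ[Z]


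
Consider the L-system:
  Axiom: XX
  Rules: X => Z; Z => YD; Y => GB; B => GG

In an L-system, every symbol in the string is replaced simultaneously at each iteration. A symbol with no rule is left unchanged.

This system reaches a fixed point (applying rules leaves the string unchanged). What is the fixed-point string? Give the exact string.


Step 0: XX
Step 1: ZZ
Step 2: YDYD
Step 3: GBDGBD
Step 4: GGGDGGGD
Step 5: GGGDGGGD  (unchanged — fixed point at step 4)

Answer: GGGDGGGD


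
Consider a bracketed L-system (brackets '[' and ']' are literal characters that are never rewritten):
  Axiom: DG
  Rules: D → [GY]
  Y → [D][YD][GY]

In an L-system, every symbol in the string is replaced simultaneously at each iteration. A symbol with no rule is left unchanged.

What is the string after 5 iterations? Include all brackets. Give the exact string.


Answer: [G[[G[[GY]][[D][YD][GY][GY]][G[D][YD][GY]]]][[[G[D][YD][GY]]][[[GY]][[D][YD][GY][GY]][G[D][YD][GY]][G[D][YD][GY]]][G[[GY]][[D][YD][GY][GY]][G[D][YD][GY]]][G[[GY]][[D][YD][GY][GY]][G[D][YD][GY]]]][G[[G[D][YD][GY]]][[[GY]][[D][YD][GY][GY]][G[D][YD][GY]][G[D][YD][GY]]][G[[GY]][[D][YD][GY][GY]][G[D][YD][GY]]]]]G

Derivation:
Step 0: DG
Step 1: [GY]G
Step 2: [G[D][YD][GY]]G
Step 3: [G[[GY]][[D][YD][GY][GY]][G[D][YD][GY]]]G
Step 4: [G[[G[D][YD][GY]]][[[GY]][[D][YD][GY][GY]][G[D][YD][GY]][G[D][YD][GY]]][G[[GY]][[D][YD][GY][GY]][G[D][YD][GY]]]]G
Step 5: [G[[G[[GY]][[D][YD][GY][GY]][G[D][YD][GY]]]][[[G[D][YD][GY]]][[[GY]][[D][YD][GY][GY]][G[D][YD][GY]][G[D][YD][GY]]][G[[GY]][[D][YD][GY][GY]][G[D][YD][GY]]][G[[GY]][[D][YD][GY][GY]][G[D][YD][GY]]]][G[[G[D][YD][GY]]][[[GY]][[D][YD][GY][GY]][G[D][YD][GY]][G[D][YD][GY]]][G[[GY]][[D][YD][GY][GY]][G[D][YD][GY]]]]]G


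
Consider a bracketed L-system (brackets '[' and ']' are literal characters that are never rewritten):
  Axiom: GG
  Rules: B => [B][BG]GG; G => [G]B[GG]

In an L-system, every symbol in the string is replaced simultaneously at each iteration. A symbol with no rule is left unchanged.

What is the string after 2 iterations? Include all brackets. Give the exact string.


Step 0: GG
Step 1: [G]B[GG][G]B[GG]
Step 2: [[G]B[GG]][B][BG]GG[[G]B[GG][G]B[GG]][[G]B[GG]][B][BG]GG[[G]B[GG][G]B[GG]]

Answer: [[G]B[GG]][B][BG]GG[[G]B[GG][G]B[GG]][[G]B[GG]][B][BG]GG[[G]B[GG][G]B[GG]]


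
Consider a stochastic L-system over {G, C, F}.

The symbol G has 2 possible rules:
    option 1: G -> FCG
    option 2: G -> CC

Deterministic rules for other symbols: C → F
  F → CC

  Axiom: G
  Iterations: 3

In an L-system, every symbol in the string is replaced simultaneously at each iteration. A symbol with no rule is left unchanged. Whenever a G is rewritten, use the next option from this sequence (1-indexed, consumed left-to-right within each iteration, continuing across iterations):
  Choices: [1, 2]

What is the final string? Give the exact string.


Answer: FFCCFF

Derivation:
Step 0: G
Step 1: FCG  (used choices [1])
Step 2: CCFCC  (used choices [2])
Step 3: FFCCFF  (used choices [])


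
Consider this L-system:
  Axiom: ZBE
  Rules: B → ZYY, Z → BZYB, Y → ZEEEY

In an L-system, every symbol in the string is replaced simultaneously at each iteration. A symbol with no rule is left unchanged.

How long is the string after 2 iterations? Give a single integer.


Answer: 30

Derivation:
Step 0: length = 3
Step 1: length = 8
Step 2: length = 30


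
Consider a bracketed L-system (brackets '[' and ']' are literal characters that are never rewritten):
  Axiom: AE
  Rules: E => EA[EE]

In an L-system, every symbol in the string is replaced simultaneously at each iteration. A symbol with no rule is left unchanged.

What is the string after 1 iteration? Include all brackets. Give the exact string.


Step 0: AE
Step 1: AEA[EE]

Answer: AEA[EE]


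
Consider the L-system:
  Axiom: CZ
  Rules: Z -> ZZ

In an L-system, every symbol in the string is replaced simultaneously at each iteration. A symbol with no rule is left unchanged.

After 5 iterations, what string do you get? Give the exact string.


Step 0: CZ
Step 1: CZZ
Step 2: CZZZZ
Step 3: CZZZZZZZZ
Step 4: CZZZZZZZZZZZZZZZZ
Step 5: CZZZZZZZZZZZZZZZZZZZZZZZZZZZZZZZZ

Answer: CZZZZZZZZZZZZZZZZZZZZZZZZZZZZZZZZ


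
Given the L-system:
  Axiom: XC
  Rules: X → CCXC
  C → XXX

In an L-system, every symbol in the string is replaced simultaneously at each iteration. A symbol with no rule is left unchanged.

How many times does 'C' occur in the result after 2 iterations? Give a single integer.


Step 0: XC  (1 'C')
Step 1: CCXCXXX  (3 'C')
Step 2: XXXXXXCCXCXXXCCXCCCXCCCXC  (12 'C')

Answer: 12


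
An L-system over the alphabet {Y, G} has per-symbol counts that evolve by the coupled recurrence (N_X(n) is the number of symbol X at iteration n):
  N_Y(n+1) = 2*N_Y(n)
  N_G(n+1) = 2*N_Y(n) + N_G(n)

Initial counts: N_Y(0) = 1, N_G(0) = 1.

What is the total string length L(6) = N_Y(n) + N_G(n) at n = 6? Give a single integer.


Step 0: N_Y=1, N_G=1, L=2
Step 1: N_Y=2, N_G=3, L=5
Step 2: N_Y=4, N_G=7, L=11
Step 3: N_Y=8, N_G=15, L=23
Step 4: N_Y=16, N_G=31, L=47
Step 5: N_Y=32, N_G=63, L=95
Step 6: N_Y=64, N_G=127, L=191

Answer: 191


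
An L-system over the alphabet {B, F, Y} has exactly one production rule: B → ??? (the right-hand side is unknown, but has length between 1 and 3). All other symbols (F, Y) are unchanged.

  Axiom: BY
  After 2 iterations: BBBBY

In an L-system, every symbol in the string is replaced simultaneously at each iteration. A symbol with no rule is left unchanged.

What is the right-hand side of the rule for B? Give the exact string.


Answer: BB

Derivation:
Trying B → BB:
  Step 0: BY
  Step 1: BBY
  Step 2: BBBBY
Matches the given result.


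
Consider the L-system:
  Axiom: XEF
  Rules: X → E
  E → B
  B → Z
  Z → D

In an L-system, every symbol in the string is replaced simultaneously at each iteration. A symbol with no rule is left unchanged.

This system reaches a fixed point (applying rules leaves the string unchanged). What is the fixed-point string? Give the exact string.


Step 0: XEF
Step 1: EBF
Step 2: BZF
Step 3: ZDF
Step 4: DDF
Step 5: DDF  (unchanged — fixed point at step 4)

Answer: DDF


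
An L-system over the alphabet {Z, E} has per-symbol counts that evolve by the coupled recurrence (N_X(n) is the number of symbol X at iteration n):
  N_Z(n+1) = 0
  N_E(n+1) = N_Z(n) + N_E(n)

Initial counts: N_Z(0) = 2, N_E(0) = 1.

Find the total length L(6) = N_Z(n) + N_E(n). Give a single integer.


Answer: 3

Derivation:
Step 0: N_Z=2, N_E=1, L=3
Step 1: N_Z=0, N_E=3, L=3
Step 2: N_Z=0, N_E=3, L=3
Step 3: N_Z=0, N_E=3, L=3
Step 4: N_Z=0, N_E=3, L=3
Step 5: N_Z=0, N_E=3, L=3
Step 6: N_Z=0, N_E=3, L=3


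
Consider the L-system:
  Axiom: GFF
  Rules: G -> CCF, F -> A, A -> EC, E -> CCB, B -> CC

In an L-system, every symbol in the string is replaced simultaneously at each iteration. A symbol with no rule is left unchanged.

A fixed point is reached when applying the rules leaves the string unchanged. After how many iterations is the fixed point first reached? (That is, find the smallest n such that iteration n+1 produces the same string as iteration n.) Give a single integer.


Step 0: GFF
Step 1: CCFAA
Step 2: CCAECEC
Step 3: CCECCCBCCCBC
Step 4: CCCCBCCCCCCCCCCC
Step 5: CCCCCCCCCCCCCCCCC
Step 6: CCCCCCCCCCCCCCCCC  (unchanged — fixed point at step 5)

Answer: 5


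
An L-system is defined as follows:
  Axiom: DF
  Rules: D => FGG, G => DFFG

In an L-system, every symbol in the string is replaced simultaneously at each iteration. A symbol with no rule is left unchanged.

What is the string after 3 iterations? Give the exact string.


Answer: FFGGFFDFFGFGGFFDFFGF

Derivation:
Step 0: DF
Step 1: FGGF
Step 2: FDFFGDFFGF
Step 3: FFGGFFDFFGFGGFFDFFGF


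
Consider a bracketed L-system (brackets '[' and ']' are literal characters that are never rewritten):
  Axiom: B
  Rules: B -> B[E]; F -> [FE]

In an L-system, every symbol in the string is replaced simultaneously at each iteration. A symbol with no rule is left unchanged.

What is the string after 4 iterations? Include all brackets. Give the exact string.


Step 0: B
Step 1: B[E]
Step 2: B[E][E]
Step 3: B[E][E][E]
Step 4: B[E][E][E][E]

Answer: B[E][E][E][E]


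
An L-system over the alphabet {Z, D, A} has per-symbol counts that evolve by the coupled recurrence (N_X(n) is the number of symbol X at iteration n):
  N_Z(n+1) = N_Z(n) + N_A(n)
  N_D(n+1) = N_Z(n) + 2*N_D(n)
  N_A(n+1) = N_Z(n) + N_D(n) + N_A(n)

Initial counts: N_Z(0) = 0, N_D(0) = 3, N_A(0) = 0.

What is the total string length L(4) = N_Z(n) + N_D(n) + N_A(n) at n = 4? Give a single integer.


Answer: 165

Derivation:
Step 0: N_Z=0, N_D=3, N_A=0, L=3
Step 1: N_Z=0, N_D=6, N_A=3, L=9
Step 2: N_Z=3, N_D=12, N_A=9, L=24
Step 3: N_Z=12, N_D=27, N_A=24, L=63
Step 4: N_Z=36, N_D=66, N_A=63, L=165


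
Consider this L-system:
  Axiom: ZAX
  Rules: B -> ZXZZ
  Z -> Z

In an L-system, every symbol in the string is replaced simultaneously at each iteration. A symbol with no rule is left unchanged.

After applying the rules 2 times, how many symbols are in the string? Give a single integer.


Answer: 3

Derivation:
Step 0: length = 3
Step 1: length = 3
Step 2: length = 3


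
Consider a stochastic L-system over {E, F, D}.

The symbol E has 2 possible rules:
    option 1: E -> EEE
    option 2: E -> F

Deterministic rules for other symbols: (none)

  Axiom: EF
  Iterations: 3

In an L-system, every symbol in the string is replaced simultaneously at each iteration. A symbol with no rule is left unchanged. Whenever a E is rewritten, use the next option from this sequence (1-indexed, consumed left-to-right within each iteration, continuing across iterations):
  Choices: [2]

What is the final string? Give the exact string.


Step 0: EF
Step 1: FF  (used choices [2])
Step 2: FF  (used choices [])
Step 3: FF  (used choices [])

Answer: FF


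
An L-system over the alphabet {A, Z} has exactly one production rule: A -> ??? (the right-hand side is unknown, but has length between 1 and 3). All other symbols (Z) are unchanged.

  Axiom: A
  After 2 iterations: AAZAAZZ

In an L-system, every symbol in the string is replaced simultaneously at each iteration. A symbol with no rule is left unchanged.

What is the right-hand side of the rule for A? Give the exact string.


Answer: AAZ

Derivation:
Trying A -> AAZ:
  Step 0: A
  Step 1: AAZ
  Step 2: AAZAAZZ
Matches the given result.


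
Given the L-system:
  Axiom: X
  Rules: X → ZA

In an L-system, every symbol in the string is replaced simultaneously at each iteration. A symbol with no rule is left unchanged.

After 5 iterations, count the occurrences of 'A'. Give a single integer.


Step 0: X  (0 'A')
Step 1: ZA  (1 'A')
Step 2: ZA  (1 'A')
Step 3: ZA  (1 'A')
Step 4: ZA  (1 'A')
Step 5: ZA  (1 'A')

Answer: 1


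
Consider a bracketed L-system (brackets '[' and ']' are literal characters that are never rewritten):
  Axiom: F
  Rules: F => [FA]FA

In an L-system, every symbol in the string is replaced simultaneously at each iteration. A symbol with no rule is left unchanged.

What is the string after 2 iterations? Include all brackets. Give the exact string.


Answer: [[FA]FAA][FA]FAA

Derivation:
Step 0: F
Step 1: [FA]FA
Step 2: [[FA]FAA][FA]FAA


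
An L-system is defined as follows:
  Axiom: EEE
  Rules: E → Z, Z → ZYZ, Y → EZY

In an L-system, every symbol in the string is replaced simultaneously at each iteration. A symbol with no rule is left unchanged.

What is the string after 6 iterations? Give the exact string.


Step 0: EEE
Step 1: ZZZ
Step 2: ZYZZYZZYZ
Step 3: ZYZEZYZYZZYZEZYZYZZYZEZYZYZ
Step 4: ZYZEZYZYZZZYZEZYZYZEZYZYZZYZEZYZYZZZYZEZYZYZEZYZYZZYZEZYZYZZZYZEZYZYZEZYZYZ
Step 5: ZYZEZYZYZZZYZEZYZYZEZYZYZZYZZYZEZYZYZZZYZEZYZYZEZYZYZZZYZEZYZYZEZYZYZZYZEZYZYZZZYZEZYZYZEZYZYZZYZZYZEZYZYZZZYZEZYZYZEZYZYZZZYZEZYZYZEZYZYZZYZEZYZYZZZYZEZYZYZEZYZYZZYZZYZEZYZYZZZYZEZYZYZEZYZYZZZYZEZYZYZEZYZYZ
Step 6: ZYZEZYZYZZZYZEZYZYZEZYZYZZYZZYZEZYZYZZZYZEZYZYZEZYZYZZZYZEZYZYZEZYZYZZYZEZYZYZZYZEZYZYZZZYZEZYZYZEZYZYZZYZZYZEZYZYZZZYZEZYZYZEZYZYZZZYZEZYZYZEZYZYZZYZZYZEZYZYZZZYZEZYZYZEZYZYZZZYZEZYZYZEZYZYZZYZEZYZYZZZYZEZYZYZEZYZYZZYZZYZEZYZYZZZYZEZYZYZEZYZYZZZYZEZYZYZEZYZYZZYZEZYZYZZYZEZYZYZZZYZEZYZYZEZYZYZZYZZYZEZYZYZZZYZEZYZYZEZYZYZZZYZEZYZYZEZYZYZZYZZYZEZYZYZZZYZEZYZYZEZYZYZZZYZEZYZYZEZYZYZZYZEZYZYZZZYZEZYZYZEZYZYZZYZZYZEZYZYZZZYZEZYZYZEZYZYZZZYZEZYZYZEZYZYZZYZEZYZYZZYZEZYZYZZZYZEZYZYZEZYZYZZYZZYZEZYZYZZZYZEZYZYZEZYZYZZZYZEZYZYZEZYZYZZYZZYZEZYZYZZZYZEZYZYZEZYZYZZZYZEZYZYZEZYZYZ

Answer: ZYZEZYZYZZZYZEZYZYZEZYZYZZYZZYZEZYZYZZZYZEZYZYZEZYZYZZZYZEZYZYZEZYZYZZYZEZYZYZZYZEZYZYZZZYZEZYZYZEZYZYZZYZZYZEZYZYZZZYZEZYZYZEZYZYZZZYZEZYZYZEZYZYZZYZZYZEZYZYZZZYZEZYZYZEZYZYZZZYZEZYZYZEZYZYZZYZEZYZYZZZYZEZYZYZEZYZYZZYZZYZEZYZYZZZYZEZYZYZEZYZYZZZYZEZYZYZEZYZYZZYZEZYZYZZYZEZYZYZZZYZEZYZYZEZYZYZZYZZYZEZYZYZZZYZEZYZYZEZYZYZZZYZEZYZYZEZYZYZZYZZYZEZYZYZZZYZEZYZYZEZYZYZZZYZEZYZYZEZYZYZZYZEZYZYZZZYZEZYZYZEZYZYZZYZZYZEZYZYZZZYZEZYZYZEZYZYZZZYZEZYZYZEZYZYZZYZEZYZYZZYZEZYZYZZZYZEZYZYZEZYZYZZYZZYZEZYZYZZZYZEZYZYZEZYZYZZZYZEZYZYZEZYZYZZYZZYZEZYZYZZZYZEZYZYZEZYZYZZZYZEZYZYZEZYZYZ


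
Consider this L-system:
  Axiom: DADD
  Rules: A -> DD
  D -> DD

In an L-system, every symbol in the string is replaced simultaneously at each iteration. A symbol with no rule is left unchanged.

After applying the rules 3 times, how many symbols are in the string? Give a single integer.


Step 0: length = 4
Step 1: length = 8
Step 2: length = 16
Step 3: length = 32

Answer: 32


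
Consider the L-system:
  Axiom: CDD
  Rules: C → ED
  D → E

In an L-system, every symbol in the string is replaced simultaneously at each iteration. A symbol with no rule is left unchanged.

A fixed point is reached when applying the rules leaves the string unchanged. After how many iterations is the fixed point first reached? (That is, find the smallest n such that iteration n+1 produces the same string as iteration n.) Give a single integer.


Answer: 2

Derivation:
Step 0: CDD
Step 1: EDEE
Step 2: EEEE
Step 3: EEEE  (unchanged — fixed point at step 2)


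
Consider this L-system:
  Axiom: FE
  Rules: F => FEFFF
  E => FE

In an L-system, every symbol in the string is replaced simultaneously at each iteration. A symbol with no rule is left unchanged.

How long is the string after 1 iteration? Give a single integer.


Step 0: length = 2
Step 1: length = 7

Answer: 7


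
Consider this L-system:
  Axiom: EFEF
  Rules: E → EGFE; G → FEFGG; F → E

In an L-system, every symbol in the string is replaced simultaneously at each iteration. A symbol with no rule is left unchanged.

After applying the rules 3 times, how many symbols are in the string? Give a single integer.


Step 0: length = 4
Step 1: length = 10
Step 2: length = 36
Step 3: length = 124

Answer: 124


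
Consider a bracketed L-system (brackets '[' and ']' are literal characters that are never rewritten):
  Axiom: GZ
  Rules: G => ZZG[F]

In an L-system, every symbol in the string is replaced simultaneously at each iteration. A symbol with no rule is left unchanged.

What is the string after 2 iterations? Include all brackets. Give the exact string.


Answer: ZZZZG[F][F]Z

Derivation:
Step 0: GZ
Step 1: ZZG[F]Z
Step 2: ZZZZG[F][F]Z


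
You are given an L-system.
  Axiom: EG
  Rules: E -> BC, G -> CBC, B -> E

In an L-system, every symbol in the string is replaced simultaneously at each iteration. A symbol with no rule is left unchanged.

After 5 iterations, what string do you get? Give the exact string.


Step 0: EG
Step 1: BCCBC
Step 2: ECCEC
Step 3: BCCCBCC
Step 4: ECCCECC
Step 5: BCCCCBCCC

Answer: BCCCCBCCC
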